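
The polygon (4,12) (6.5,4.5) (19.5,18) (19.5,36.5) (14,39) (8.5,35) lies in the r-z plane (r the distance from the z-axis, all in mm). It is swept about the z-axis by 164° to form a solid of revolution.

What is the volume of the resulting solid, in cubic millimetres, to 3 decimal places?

Volume = 12236.146 mm³

Profile (r,z), 6 vertices: (4,12) (6.5,4.5) (19.5,18) (19.5,36.5) (14,39) (8.5,35)
edge 0: (4,12)→(6.5,4.5)  cross = 4·4.5 − 6.5·12 = -60.0000; (r_i+r_j)·cross = 10.5·-60.0000 = -630.0000
edge 1: (6.5,4.5)→(19.5,18)  cross = 6.5·18 − 19.5·4.5 = 29.2500; (r_i+r_j)·cross = 26·29.2500 = 760.5000
edge 2: (19.5,18)→(19.5,36.5)  cross = 19.5·36.5 − 19.5·18 = 360.7500; (r_i+r_j)·cross = 39·360.7500 = 14069.2500
edge 3: (19.5,36.5)→(14,39)  cross = 19.5·39 − 14·36.5 = 249.5000; (r_i+r_j)·cross = 33.5·249.5000 = 8358.2500
edge 4: (14,39)→(8.5,35)  cross = 14·35 − 8.5·39 = 158.5000; (r_i+r_j)·cross = 22.5·158.5000 = 3566.2500
edge 5: (8.5,35)→(4,12)  cross = 8.5·12 − 4·35 = -38.0000; (r_i+r_j)·cross = 12.5·-38.0000 = -475.0000
Σcross = 700.0000 → A = |Σcross|/2 = 350.0000 mm²
Σ(r_i+r_j)·cross = 25649.2500 → first moment M = |Σ|/6 = 4274.8750
R_c = M/A = 4274.8750/350.0000 = 12.2139 mm
θ = 164° = 2.862340 rad
V = θ·R_c·A = 2.862340·12.2139·350.0000 = 12236.146 mm³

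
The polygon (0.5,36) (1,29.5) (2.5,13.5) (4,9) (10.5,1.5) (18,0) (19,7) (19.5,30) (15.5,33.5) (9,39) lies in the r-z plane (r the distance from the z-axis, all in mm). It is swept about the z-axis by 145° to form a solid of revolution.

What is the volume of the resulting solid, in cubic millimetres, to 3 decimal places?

Volume = 15081.659 mm³

Profile (r,z), 10 vertices: (0.5,36) (1,29.5) (2.5,13.5) (4,9) (10.5,1.5) (18,0) (19,7) (19.5,30) (15.5,33.5) (9,39)
edge 0: (0.5,36)→(1,29.5)  cross = 0.5·29.5 − 1·36 = -21.2500; (r_i+r_j)·cross = 1.5·-21.2500 = -31.8750
edge 1: (1,29.5)→(2.5,13.5)  cross = 1·13.5 − 2.5·29.5 = -60.2500; (r_i+r_j)·cross = 3.5·-60.2500 = -210.8750
edge 2: (2.5,13.5)→(4,9)  cross = 2.5·9 − 4·13.5 = -31.5000; (r_i+r_j)·cross = 6.5·-31.5000 = -204.7500
edge 3: (4,9)→(10.5,1.5)  cross = 4·1.5 − 10.5·9 = -88.5000; (r_i+r_j)·cross = 14.5·-88.5000 = -1283.2500
edge 4: (10.5,1.5)→(18,0)  cross = 10.5·0 − 18·1.5 = -27.0000; (r_i+r_j)·cross = 28.5·-27.0000 = -769.5000
edge 5: (18,0)→(19,7)  cross = 18·7 − 19·0 = 126.0000; (r_i+r_j)·cross = 37·126.0000 = 4662.0000
edge 6: (19,7)→(19.5,30)  cross = 19·30 − 19.5·7 = 433.5000; (r_i+r_j)·cross = 38.5·433.5000 = 16689.7500
edge 7: (19.5,30)→(15.5,33.5)  cross = 19.5·33.5 − 15.5·30 = 188.2500; (r_i+r_j)·cross = 35·188.2500 = 6588.7500
edge 8: (15.5,33.5)→(9,39)  cross = 15.5·39 − 9·33.5 = 303.0000; (r_i+r_j)·cross = 24.5·303.0000 = 7423.5000
edge 9: (9,39)→(0.5,36)  cross = 9·36 − 0.5·39 = 304.5000; (r_i+r_j)·cross = 9.5·304.5000 = 2892.7500
Σcross = 1126.7500 → A = |Σcross|/2 = 563.3750 mm²
Σ(r_i+r_j)·cross = 35756.5000 → first moment M = |Σ|/6 = 5959.4167
R_c = M/A = 5959.4167/563.3750 = 10.5781 mm
θ = 145° = 2.530727 rad
V = θ·R_c·A = 2.530727·10.5781·563.3750 = 15081.659 mm³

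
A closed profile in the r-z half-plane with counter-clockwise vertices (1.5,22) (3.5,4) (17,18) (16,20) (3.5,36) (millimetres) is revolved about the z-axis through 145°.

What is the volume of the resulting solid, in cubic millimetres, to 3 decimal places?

Profile (r,z), 5 vertices: (1.5,22) (3.5,4) (17,18) (16,20) (3.5,36)
edge 0: (1.5,22)→(3.5,4)  cross = 1.5·4 − 3.5·22 = -71.0000; (r_i+r_j)·cross = 5·-71.0000 = -355.0000
edge 1: (3.5,4)→(17,18)  cross = 3.5·18 − 17·4 = -5.0000; (r_i+r_j)·cross = 20.5·-5.0000 = -102.5000
edge 2: (17,18)→(16,20)  cross = 17·20 − 16·18 = 52.0000; (r_i+r_j)·cross = 33·52.0000 = 1716.0000
edge 3: (16,20)→(3.5,36)  cross = 16·36 − 3.5·20 = 506.0000; (r_i+r_j)·cross = 19.5·506.0000 = 9867.0000
edge 4: (3.5,36)→(1.5,22)  cross = 3.5·22 − 1.5·36 = 23.0000; (r_i+r_j)·cross = 5·23.0000 = 115.0000
Σcross = 505.0000 → A = |Σcross|/2 = 252.5000 mm²
Σ(r_i+r_j)·cross = 11240.5000 → first moment M = |Σ|/6 = 1873.4167
R_c = M/A = 1873.4167/252.5000 = 7.4195 mm
θ = 145° = 2.530727 rad
V = θ·R_c·A = 2.530727·7.4195·252.5000 = 4741.107 mm³

Volume = 4741.107 mm³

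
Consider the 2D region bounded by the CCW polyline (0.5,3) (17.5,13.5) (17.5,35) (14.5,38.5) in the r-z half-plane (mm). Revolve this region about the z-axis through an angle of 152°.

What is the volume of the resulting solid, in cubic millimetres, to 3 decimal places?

Volume = 7971.524 mm³

Profile (r,z), 4 vertices: (0.5,3) (17.5,13.5) (17.5,35) (14.5,38.5)
edge 0: (0.5,3)→(17.5,13.5)  cross = 0.5·13.5 − 17.5·3 = -45.7500; (r_i+r_j)·cross = 18·-45.7500 = -823.5000
edge 1: (17.5,13.5)→(17.5,35)  cross = 17.5·35 − 17.5·13.5 = 376.2500; (r_i+r_j)·cross = 35·376.2500 = 13168.7500
edge 2: (17.5,35)→(14.5,38.5)  cross = 17.5·38.5 − 14.5·35 = 166.2500; (r_i+r_j)·cross = 32·166.2500 = 5320.0000
edge 3: (14.5,38.5)→(0.5,3)  cross = 14.5·3 − 0.5·38.5 = 24.2500; (r_i+r_j)·cross = 15·24.2500 = 363.7500
Σcross = 521.0000 → A = |Σcross|/2 = 260.5000 mm²
Σ(r_i+r_j)·cross = 18029.0000 → first moment M = |Σ|/6 = 3004.8333
R_c = M/A = 3004.8333/260.5000 = 11.5349 mm
θ = 152° = 2.652900 rad
V = θ·R_c·A = 2.652900·11.5349·260.5000 = 7971.524 mm³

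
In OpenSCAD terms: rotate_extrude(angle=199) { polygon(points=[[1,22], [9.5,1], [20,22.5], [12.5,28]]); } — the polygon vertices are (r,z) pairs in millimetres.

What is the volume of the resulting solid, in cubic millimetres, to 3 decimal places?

Profile (r,z), 4 vertices: (1,22) (9.5,1) (20,22.5) (12.5,28)
edge 0: (1,22)→(9.5,1)  cross = 1·1 − 9.5·22 = -208.0000; (r_i+r_j)·cross = 10.5·-208.0000 = -2184.0000
edge 1: (9.5,1)→(20,22.5)  cross = 9.5·22.5 − 20·1 = 193.7500; (r_i+r_j)·cross = 29.5·193.7500 = 5715.6250
edge 2: (20,22.5)→(12.5,28)  cross = 20·28 − 12.5·22.5 = 278.7500; (r_i+r_j)·cross = 32.5·278.7500 = 9059.3750
edge 3: (12.5,28)→(1,22)  cross = 12.5·22 − 1·28 = 247.0000; (r_i+r_j)·cross = 13.5·247.0000 = 3334.5000
Σcross = 511.5000 → A = |Σcross|/2 = 255.7500 mm²
Σ(r_i+r_j)·cross = 15925.5000 → first moment M = |Σ|/6 = 2654.2500
R_c = M/A = 2654.2500/255.7500 = 10.3783 mm
θ = 199° = 3.473205 rad
V = θ·R_c·A = 3.473205·10.3783·255.7500 = 9218.755 mm³

Volume = 9218.755 mm³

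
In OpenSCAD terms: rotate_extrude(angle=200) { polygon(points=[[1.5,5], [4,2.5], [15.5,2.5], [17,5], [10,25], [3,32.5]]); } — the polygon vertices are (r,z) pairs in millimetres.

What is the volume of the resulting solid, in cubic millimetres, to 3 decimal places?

Volume = 7976.518 mm³

Profile (r,z), 6 vertices: (1.5,5) (4,2.5) (15.5,2.5) (17,5) (10,25) (3,32.5)
edge 0: (1.5,5)→(4,2.5)  cross = 1.5·2.5 − 4·5 = -16.2500; (r_i+r_j)·cross = 5.5·-16.2500 = -89.3750
edge 1: (4,2.5)→(15.5,2.5)  cross = 4·2.5 − 15.5·2.5 = -28.7500; (r_i+r_j)·cross = 19.5·-28.7500 = -560.6250
edge 2: (15.5,2.5)→(17,5)  cross = 15.5·5 − 17·2.5 = 35.0000; (r_i+r_j)·cross = 32.5·35.0000 = 1137.5000
edge 3: (17,5)→(10,25)  cross = 17·25 − 10·5 = 375.0000; (r_i+r_j)·cross = 27·375.0000 = 10125.0000
edge 4: (10,25)→(3,32.5)  cross = 10·32.5 − 3·25 = 250.0000; (r_i+r_j)·cross = 13·250.0000 = 3250.0000
edge 5: (3,32.5)→(1.5,5)  cross = 3·5 − 1.5·32.5 = -33.7500; (r_i+r_j)·cross = 4.5·-33.7500 = -151.8750
Σcross = 581.2500 → A = |Σcross|/2 = 290.6250 mm²
Σ(r_i+r_j)·cross = 13710.6250 → first moment M = |Σ|/6 = 2285.1042
R_c = M/A = 2285.1042/290.6250 = 7.8627 mm
θ = 200° = 3.490659 rad
V = θ·R_c·A = 3.490659·7.8627·290.6250 = 7976.518 mm³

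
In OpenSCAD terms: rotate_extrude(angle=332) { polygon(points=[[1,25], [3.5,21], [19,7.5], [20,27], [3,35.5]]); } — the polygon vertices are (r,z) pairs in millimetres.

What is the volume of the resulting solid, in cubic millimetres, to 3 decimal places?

Volume = 19407.568 mm³

Profile (r,z), 5 vertices: (1,25) (3.5,21) (19,7.5) (20,27) (3,35.5)
edge 0: (1,25)→(3.5,21)  cross = 1·21 − 3.5·25 = -66.5000; (r_i+r_j)·cross = 4.5·-66.5000 = -299.2500
edge 1: (3.5,21)→(19,7.5)  cross = 3.5·7.5 − 19·21 = -372.7500; (r_i+r_j)·cross = 22.5·-372.7500 = -8386.8750
edge 2: (19,7.5)→(20,27)  cross = 19·27 − 20·7.5 = 363.0000; (r_i+r_j)·cross = 39·363.0000 = 14157.0000
edge 3: (20,27)→(3,35.5)  cross = 20·35.5 − 3·27 = 629.0000; (r_i+r_j)·cross = 23·629.0000 = 14467.0000
edge 4: (3,35.5)→(1,25)  cross = 3·25 − 1·35.5 = 39.5000; (r_i+r_j)·cross = 4·39.5000 = 158.0000
Σcross = 592.2500 → A = |Σcross|/2 = 296.1250 mm²
Σ(r_i+r_j)·cross = 20095.8750 → first moment M = |Σ|/6 = 3349.3125
R_c = M/A = 3349.3125/296.1250 = 11.3105 mm
θ = 332° = 5.794493 rad
V = θ·R_c·A = 5.794493·11.3105·296.1250 = 19407.568 mm³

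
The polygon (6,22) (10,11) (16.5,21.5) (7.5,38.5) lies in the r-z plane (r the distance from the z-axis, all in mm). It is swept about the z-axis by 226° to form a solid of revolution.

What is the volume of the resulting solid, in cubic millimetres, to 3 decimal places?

Volume = 5856.678 mm³

Profile (r,z), 4 vertices: (6,22) (10,11) (16.5,21.5) (7.5,38.5)
edge 0: (6,22)→(10,11)  cross = 6·11 − 10·22 = -154.0000; (r_i+r_j)·cross = 16·-154.0000 = -2464.0000
edge 1: (10,11)→(16.5,21.5)  cross = 10·21.5 − 16.5·11 = 33.5000; (r_i+r_j)·cross = 26.5·33.5000 = 887.7500
edge 2: (16.5,21.5)→(7.5,38.5)  cross = 16.5·38.5 − 7.5·21.5 = 474.0000; (r_i+r_j)·cross = 24·474.0000 = 11376.0000
edge 3: (7.5,38.5)→(6,22)  cross = 7.5·22 − 6·38.5 = -66.0000; (r_i+r_j)·cross = 13.5·-66.0000 = -891.0000
Σcross = 287.5000 → A = |Σcross|/2 = 143.7500 mm²
Σ(r_i+r_j)·cross = 8908.7500 → first moment M = |Σ|/6 = 1484.7917
R_c = M/A = 1484.7917/143.7500 = 10.3290 mm
θ = 226° = 3.944444 rad
V = θ·R_c·A = 3.944444·10.3290·143.7500 = 5856.678 mm³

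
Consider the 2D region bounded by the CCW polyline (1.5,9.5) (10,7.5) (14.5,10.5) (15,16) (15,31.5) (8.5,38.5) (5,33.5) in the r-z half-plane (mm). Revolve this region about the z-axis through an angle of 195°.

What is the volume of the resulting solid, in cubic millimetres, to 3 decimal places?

Volume = 9429.878 mm³

Profile (r,z), 7 vertices: (1.5,9.5) (10,7.5) (14.5,10.5) (15,16) (15,31.5) (8.5,38.5) (5,33.5)
edge 0: (1.5,9.5)→(10,7.5)  cross = 1.5·7.5 − 10·9.5 = -83.7500; (r_i+r_j)·cross = 11.5·-83.7500 = -963.1250
edge 1: (10,7.5)→(14.5,10.5)  cross = 10·10.5 − 14.5·7.5 = -3.7500; (r_i+r_j)·cross = 24.5·-3.7500 = -91.8750
edge 2: (14.5,10.5)→(15,16)  cross = 14.5·16 − 15·10.5 = 74.5000; (r_i+r_j)·cross = 29.5·74.5000 = 2197.7500
edge 3: (15,16)→(15,31.5)  cross = 15·31.5 − 15·16 = 232.5000; (r_i+r_j)·cross = 30·232.5000 = 6975.0000
edge 4: (15,31.5)→(8.5,38.5)  cross = 15·38.5 − 8.5·31.5 = 309.7500; (r_i+r_j)·cross = 23.5·309.7500 = 7279.1250
edge 5: (8.5,38.5)→(5,33.5)  cross = 8.5·33.5 − 5·38.5 = 92.2500; (r_i+r_j)·cross = 13.5·92.2500 = 1245.3750
edge 6: (5,33.5)→(1.5,9.5)  cross = 5·9.5 − 1.5·33.5 = -2.7500; (r_i+r_j)·cross = 6.5·-2.7500 = -17.8750
Σcross = 618.7500 → A = |Σcross|/2 = 309.3750 mm²
Σ(r_i+r_j)·cross = 16624.3750 → first moment M = |Σ|/6 = 2770.7292
R_c = M/A = 2770.7292/309.3750 = 8.9559 mm
θ = 195° = 3.403392 rad
V = θ·R_c·A = 3.403392·8.9559·309.3750 = 9429.878 mm³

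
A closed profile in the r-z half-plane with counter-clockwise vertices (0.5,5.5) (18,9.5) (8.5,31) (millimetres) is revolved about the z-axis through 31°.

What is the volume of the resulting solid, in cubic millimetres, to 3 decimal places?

Profile (r,z), 3 vertices: (0.5,5.5) (18,9.5) (8.5,31)
edge 0: (0.5,5.5)→(18,9.5)  cross = 0.5·9.5 − 18·5.5 = -94.2500; (r_i+r_j)·cross = 18.5·-94.2500 = -1743.6250
edge 1: (18,9.5)→(8.5,31)  cross = 18·31 − 8.5·9.5 = 477.2500; (r_i+r_j)·cross = 26.5·477.2500 = 12647.1250
edge 2: (8.5,31)→(0.5,5.5)  cross = 8.5·5.5 − 0.5·31 = 31.2500; (r_i+r_j)·cross = 9·31.2500 = 281.2500
Σcross = 414.2500 → A = |Σcross|/2 = 207.1250 mm²
Σ(r_i+r_j)·cross = 11184.7500 → first moment M = |Σ|/6 = 1864.1250
R_c = M/A = 1864.1250/207.1250 = 9.0000 mm
θ = 31° = 0.541052 rad
V = θ·R_c·A = 0.541052·9.0000·207.1250 = 1008.589 mm³

Volume = 1008.589 mm³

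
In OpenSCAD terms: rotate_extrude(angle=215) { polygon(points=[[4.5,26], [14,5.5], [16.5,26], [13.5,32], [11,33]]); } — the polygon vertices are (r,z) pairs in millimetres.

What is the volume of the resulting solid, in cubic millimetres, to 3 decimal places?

Profile (r,z), 5 vertices: (4.5,26) (14,5.5) (16.5,26) (13.5,32) (11,33)
edge 0: (4.5,26)→(14,5.5)  cross = 4.5·5.5 − 14·26 = -339.2500; (r_i+r_j)·cross = 18.5·-339.2500 = -6276.1250
edge 1: (14,5.5)→(16.5,26)  cross = 14·26 − 16.5·5.5 = 273.2500; (r_i+r_j)·cross = 30.5·273.2500 = 8334.1250
edge 2: (16.5,26)→(13.5,32)  cross = 16.5·32 − 13.5·26 = 177.0000; (r_i+r_j)·cross = 30·177.0000 = 5310.0000
edge 3: (13.5,32)→(11,33)  cross = 13.5·33 − 11·32 = 93.5000; (r_i+r_j)·cross = 24.5·93.5000 = 2290.7500
edge 4: (11,33)→(4.5,26)  cross = 11·26 − 4.5·33 = 137.5000; (r_i+r_j)·cross = 15.5·137.5000 = 2131.2500
Σcross = 342.0000 → A = |Σcross|/2 = 171.0000 mm²
Σ(r_i+r_j)·cross = 11790.0000 → first moment M = |Σ|/6 = 1965.0000
R_c = M/A = 1965.0000/171.0000 = 11.4912 mm
θ = 215° = 3.752458 rad
V = θ·R_c·A = 3.752458·11.4912·171.0000 = 7373.580 mm³

Volume = 7373.580 mm³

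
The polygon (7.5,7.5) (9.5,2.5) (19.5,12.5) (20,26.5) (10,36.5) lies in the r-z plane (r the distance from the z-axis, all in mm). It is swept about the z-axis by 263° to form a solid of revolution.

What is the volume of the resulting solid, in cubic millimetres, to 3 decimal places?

Volume = 16942.487 mm³

Profile (r,z), 5 vertices: (7.5,7.5) (9.5,2.5) (19.5,12.5) (20,26.5) (10,36.5)
edge 0: (7.5,7.5)→(9.5,2.5)  cross = 7.5·2.5 − 9.5·7.5 = -52.5000; (r_i+r_j)·cross = 17·-52.5000 = -892.5000
edge 1: (9.5,2.5)→(19.5,12.5)  cross = 9.5·12.5 − 19.5·2.5 = 70.0000; (r_i+r_j)·cross = 29·70.0000 = 2030.0000
edge 2: (19.5,12.5)→(20,26.5)  cross = 19.5·26.5 − 20·12.5 = 266.7500; (r_i+r_j)·cross = 39.5·266.7500 = 10536.6250
edge 3: (20,26.5)→(10,36.5)  cross = 20·36.5 − 10·26.5 = 465.0000; (r_i+r_j)·cross = 30·465.0000 = 13950.0000
edge 4: (10,36.5)→(7.5,7.5)  cross = 10·7.5 − 7.5·36.5 = -198.7500; (r_i+r_j)·cross = 17.5·-198.7500 = -3478.1250
Σcross = 550.5000 → A = |Σcross|/2 = 275.2500 mm²
Σ(r_i+r_j)·cross = 22146.0000 → first moment M = |Σ|/6 = 3691.0000
R_c = M/A = 3691.0000/275.2500 = 13.4096 mm
θ = 263° = 4.590216 rad
V = θ·R_c·A = 4.590216·13.4096·275.2500 = 16942.487 mm³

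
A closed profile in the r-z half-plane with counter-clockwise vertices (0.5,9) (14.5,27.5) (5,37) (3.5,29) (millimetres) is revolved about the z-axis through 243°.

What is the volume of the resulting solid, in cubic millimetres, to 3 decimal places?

Profile (r,z), 4 vertices: (0.5,9) (14.5,27.5) (5,37) (3.5,29)
edge 0: (0.5,9)→(14.5,27.5)  cross = 0.5·27.5 − 14.5·9 = -116.7500; (r_i+r_j)·cross = 15·-116.7500 = -1751.2500
edge 1: (14.5,27.5)→(5,37)  cross = 14.5·37 − 5·27.5 = 399.0000; (r_i+r_j)·cross = 19.5·399.0000 = 7780.5000
edge 2: (5,37)→(3.5,29)  cross = 5·29 − 3.5·37 = 15.5000; (r_i+r_j)·cross = 8.5·15.5000 = 131.7500
edge 3: (3.5,29)→(0.5,9)  cross = 3.5·9 − 0.5·29 = 17.0000; (r_i+r_j)·cross = 4·17.0000 = 68.0000
Σcross = 314.7500 → A = |Σcross|/2 = 157.3750 mm²
Σ(r_i+r_j)·cross = 6229.0000 → first moment M = |Σ|/6 = 1038.1667
R_c = M/A = 1038.1667/157.3750 = 6.5968 mm
θ = 243° = 4.241150 rad
V = θ·R_c·A = 4.241150·6.5968·157.3750 = 4403.021 mm³

Volume = 4403.021 mm³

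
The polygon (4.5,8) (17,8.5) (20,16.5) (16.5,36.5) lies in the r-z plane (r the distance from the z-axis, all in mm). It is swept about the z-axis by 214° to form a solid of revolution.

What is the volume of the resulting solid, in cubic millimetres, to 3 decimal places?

Profile (r,z), 4 vertices: (4.5,8) (17,8.5) (20,16.5) (16.5,36.5)
edge 0: (4.5,8)→(17,8.5)  cross = 4.5·8.5 − 17·8 = -97.7500; (r_i+r_j)·cross = 21.5·-97.7500 = -2101.6250
edge 1: (17,8.5)→(20,16.5)  cross = 17·16.5 − 20·8.5 = 110.5000; (r_i+r_j)·cross = 37·110.5000 = 4088.5000
edge 2: (20,16.5)→(16.5,36.5)  cross = 20·36.5 − 16.5·16.5 = 457.7500; (r_i+r_j)·cross = 36.5·457.7500 = 16707.8750
edge 3: (16.5,36.5)→(4.5,8)  cross = 16.5·8 − 4.5·36.5 = -32.2500; (r_i+r_j)·cross = 21·-32.2500 = -677.2500
Σcross = 438.2500 → A = |Σcross|/2 = 219.1250 mm²
Σ(r_i+r_j)·cross = 18017.5000 → first moment M = |Σ|/6 = 3002.9167
R_c = M/A = 3002.9167/219.1250 = 13.7041 mm
θ = 214° = 3.735005 rad
V = θ·R_c·A = 3.735005·13.7041·219.1250 = 11215.908 mm³

Volume = 11215.908 mm³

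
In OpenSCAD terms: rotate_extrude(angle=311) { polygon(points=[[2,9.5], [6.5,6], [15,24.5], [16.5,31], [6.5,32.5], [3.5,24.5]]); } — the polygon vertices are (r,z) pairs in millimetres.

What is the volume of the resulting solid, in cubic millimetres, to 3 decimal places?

Profile (r,z), 6 vertices: (2,9.5) (6.5,6) (15,24.5) (16.5,31) (6.5,32.5) (3.5,24.5)
edge 0: (2,9.5)→(6.5,6)  cross = 2·6 − 6.5·9.5 = -49.7500; (r_i+r_j)·cross = 8.5·-49.7500 = -422.8750
edge 1: (6.5,6)→(15,24.5)  cross = 6.5·24.5 − 15·6 = 69.2500; (r_i+r_j)·cross = 21.5·69.2500 = 1488.8750
edge 2: (15,24.5)→(16.5,31)  cross = 15·31 − 16.5·24.5 = 60.7500; (r_i+r_j)·cross = 31.5·60.7500 = 1913.6250
edge 3: (16.5,31)→(6.5,32.5)  cross = 16.5·32.5 − 6.5·31 = 334.7500; (r_i+r_j)·cross = 23·334.7500 = 7699.2500
edge 4: (6.5,32.5)→(3.5,24.5)  cross = 6.5·24.5 − 3.5·32.5 = 45.5000; (r_i+r_j)·cross = 10·45.5000 = 455.0000
edge 5: (3.5,24.5)→(2,9.5)  cross = 3.5·9.5 − 2·24.5 = -15.7500; (r_i+r_j)·cross = 5.5·-15.7500 = -86.6250
Σcross = 444.7500 → A = |Σcross|/2 = 222.3750 mm²
Σ(r_i+r_j)·cross = 11047.2500 → first moment M = |Σ|/6 = 1841.2083
R_c = M/A = 1841.2083/222.3750 = 8.2797 mm
θ = 311° = 5.427974 rad
V = θ·R_c·A = 5.427974·8.2797·222.3750 = 9994.031 mm³

Volume = 9994.031 mm³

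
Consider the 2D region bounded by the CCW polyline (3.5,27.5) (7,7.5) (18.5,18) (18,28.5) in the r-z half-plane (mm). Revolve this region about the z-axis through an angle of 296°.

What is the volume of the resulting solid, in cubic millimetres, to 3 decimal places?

Profile (r,z), 4 vertices: (3.5,27.5) (7,7.5) (18.5,18) (18,28.5)
edge 0: (3.5,27.5)→(7,7.5)  cross = 3.5·7.5 − 7·27.5 = -166.2500; (r_i+r_j)·cross = 10.5·-166.2500 = -1745.6250
edge 1: (7,7.5)→(18.5,18)  cross = 7·18 − 18.5·7.5 = -12.7500; (r_i+r_j)·cross = 25.5·-12.7500 = -325.1250
edge 2: (18.5,18)→(18,28.5)  cross = 18.5·28.5 − 18·18 = 203.2500; (r_i+r_j)·cross = 36.5·203.2500 = 7418.6250
edge 3: (18,28.5)→(3.5,27.5)  cross = 18·27.5 − 3.5·28.5 = 395.2500; (r_i+r_j)·cross = 21.5·395.2500 = 8497.8750
Σcross = 419.5000 → A = |Σcross|/2 = 209.7500 mm²
Σ(r_i+r_j)·cross = 13845.7500 → first moment M = |Σ|/6 = 2307.6250
R_c = M/A = 2307.6250/209.7500 = 11.0018 mm
θ = 296° = 5.166175 rad
V = θ·R_c·A = 5.166175·11.0018·209.7500 = 11921.594 mm³

Volume = 11921.594 mm³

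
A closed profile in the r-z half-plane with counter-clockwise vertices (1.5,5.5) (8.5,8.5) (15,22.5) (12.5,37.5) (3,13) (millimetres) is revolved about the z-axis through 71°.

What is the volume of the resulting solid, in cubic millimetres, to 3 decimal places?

Profile (r,z), 5 vertices: (1.5,5.5) (8.5,8.5) (15,22.5) (12.5,37.5) (3,13)
edge 0: (1.5,5.5)→(8.5,8.5)  cross = 1.5·8.5 − 8.5·5.5 = -34.0000; (r_i+r_j)·cross = 10·-34.0000 = -340.0000
edge 1: (8.5,8.5)→(15,22.5)  cross = 8.5·22.5 − 15·8.5 = 63.7500; (r_i+r_j)·cross = 23.5·63.7500 = 1498.1250
edge 2: (15,22.5)→(12.5,37.5)  cross = 15·37.5 − 12.5·22.5 = 281.2500; (r_i+r_j)·cross = 27.5·281.2500 = 7734.3750
edge 3: (12.5,37.5)→(3,13)  cross = 12.5·13 − 3·37.5 = 50.0000; (r_i+r_j)·cross = 15.5·50.0000 = 775.0000
edge 4: (3,13)→(1.5,5.5)  cross = 3·5.5 − 1.5·13 = -3.0000; (r_i+r_j)·cross = 4.5·-3.0000 = -13.5000
Σcross = 358.0000 → A = |Σcross|/2 = 179.0000 mm²
Σ(r_i+r_j)·cross = 9654.0000 → first moment M = |Σ|/6 = 1609.0000
R_c = M/A = 1609.0000/179.0000 = 8.9888 mm
θ = 71° = 1.239184 rad
V = θ·R_c·A = 1.239184·8.9888·179.0000 = 1993.847 mm³

Volume = 1993.847 mm³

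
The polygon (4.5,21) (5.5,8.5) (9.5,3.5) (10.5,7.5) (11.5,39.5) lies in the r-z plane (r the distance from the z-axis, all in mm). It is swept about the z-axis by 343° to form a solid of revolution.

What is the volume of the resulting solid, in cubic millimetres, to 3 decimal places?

Volume = 7225.681 mm³

Profile (r,z), 5 vertices: (4.5,21) (5.5,8.5) (9.5,3.5) (10.5,7.5) (11.5,39.5)
edge 0: (4.5,21)→(5.5,8.5)  cross = 4.5·8.5 − 5.5·21 = -77.2500; (r_i+r_j)·cross = 10·-77.2500 = -772.5000
edge 1: (5.5,8.5)→(9.5,3.5)  cross = 5.5·3.5 − 9.5·8.5 = -61.5000; (r_i+r_j)·cross = 15·-61.5000 = -922.5000
edge 2: (9.5,3.5)→(10.5,7.5)  cross = 9.5·7.5 − 10.5·3.5 = 34.5000; (r_i+r_j)·cross = 20·34.5000 = 690.0000
edge 3: (10.5,7.5)→(11.5,39.5)  cross = 10.5·39.5 − 11.5·7.5 = 328.5000; (r_i+r_j)·cross = 22·328.5000 = 7227.0000
edge 4: (11.5,39.5)→(4.5,21)  cross = 11.5·21 − 4.5·39.5 = 63.7500; (r_i+r_j)·cross = 16·63.7500 = 1020.0000
Σcross = 288.0000 → A = |Σcross|/2 = 144.0000 mm²
Σ(r_i+r_j)·cross = 7242.0000 → first moment M = |Σ|/6 = 1207.0000
R_c = M/A = 1207.0000/144.0000 = 8.3819 mm
θ = 343° = 5.986479 rad
V = θ·R_c·A = 5.986479·8.3819·144.0000 = 7225.681 mm³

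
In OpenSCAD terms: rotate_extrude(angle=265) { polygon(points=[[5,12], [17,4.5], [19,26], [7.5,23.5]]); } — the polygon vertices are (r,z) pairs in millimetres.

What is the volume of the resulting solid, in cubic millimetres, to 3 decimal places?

Volume = 11687.685 mm³

Profile (r,z), 4 vertices: (5,12) (17,4.5) (19,26) (7.5,23.5)
edge 0: (5,12)→(17,4.5)  cross = 5·4.5 − 17·12 = -181.5000; (r_i+r_j)·cross = 22·-181.5000 = -3993.0000
edge 1: (17,4.5)→(19,26)  cross = 17·26 − 19·4.5 = 356.5000; (r_i+r_j)·cross = 36·356.5000 = 12834.0000
edge 2: (19,26)→(7.5,23.5)  cross = 19·23.5 − 7.5·26 = 251.5000; (r_i+r_j)·cross = 26.5·251.5000 = 6664.7500
edge 3: (7.5,23.5)→(5,12)  cross = 7.5·12 − 5·23.5 = -27.5000; (r_i+r_j)·cross = 12.5·-27.5000 = -343.7500
Σcross = 399.0000 → A = |Σcross|/2 = 199.5000 mm²
Σ(r_i+r_j)·cross = 15162.0000 → first moment M = |Σ|/6 = 2527.0000
R_c = M/A = 2527.0000/199.5000 = 12.6667 mm
θ = 265° = 4.625123 rad
V = θ·R_c·A = 4.625123·12.6667·199.5000 = 11687.685 mm³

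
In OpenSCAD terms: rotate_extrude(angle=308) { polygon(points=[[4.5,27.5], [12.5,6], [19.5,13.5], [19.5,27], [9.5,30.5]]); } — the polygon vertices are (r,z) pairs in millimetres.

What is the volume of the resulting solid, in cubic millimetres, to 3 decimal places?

Volume = 16201.429 mm³

Profile (r,z), 5 vertices: (4.5,27.5) (12.5,6) (19.5,13.5) (19.5,27) (9.5,30.5)
edge 0: (4.5,27.5)→(12.5,6)  cross = 4.5·6 − 12.5·27.5 = -316.7500; (r_i+r_j)·cross = 17·-316.7500 = -5384.7500
edge 1: (12.5,6)→(19.5,13.5)  cross = 12.5·13.5 − 19.5·6 = 51.7500; (r_i+r_j)·cross = 32·51.7500 = 1656.0000
edge 2: (19.5,13.5)→(19.5,27)  cross = 19.5·27 − 19.5·13.5 = 263.2500; (r_i+r_j)·cross = 39·263.2500 = 10266.7500
edge 3: (19.5,27)→(9.5,30.5)  cross = 19.5·30.5 − 9.5·27 = 338.2500; (r_i+r_j)·cross = 29·338.2500 = 9809.2500
edge 4: (9.5,30.5)→(4.5,27.5)  cross = 9.5·27.5 − 4.5·30.5 = 124.0000; (r_i+r_j)·cross = 14·124.0000 = 1736.0000
Σcross = 460.5000 → A = |Σcross|/2 = 230.2500 mm²
Σ(r_i+r_j)·cross = 18083.2500 → first moment M = |Σ|/6 = 3013.8750
R_c = M/A = 3013.8750/230.2500 = 13.0896 mm
θ = 308° = 5.375614 rad
V = θ·R_c·A = 5.375614·13.0896·230.2500 = 16201.429 mm³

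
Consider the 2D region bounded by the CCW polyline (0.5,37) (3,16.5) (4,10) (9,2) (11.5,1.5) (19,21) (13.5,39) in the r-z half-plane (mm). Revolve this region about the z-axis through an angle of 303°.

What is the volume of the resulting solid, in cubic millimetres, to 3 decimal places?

Profile (r,z), 7 vertices: (0.5,37) (3,16.5) (4,10) (9,2) (11.5,1.5) (19,21) (13.5,39)
edge 0: (0.5,37)→(3,16.5)  cross = 0.5·16.5 − 3·37 = -102.7500; (r_i+r_j)·cross = 3.5·-102.7500 = -359.6250
edge 1: (3,16.5)→(4,10)  cross = 3·10 − 4·16.5 = -36.0000; (r_i+r_j)·cross = 7·-36.0000 = -252.0000
edge 2: (4,10)→(9,2)  cross = 4·2 − 9·10 = -82.0000; (r_i+r_j)·cross = 13·-82.0000 = -1066.0000
edge 3: (9,2)→(11.5,1.5)  cross = 9·1.5 − 11.5·2 = -9.5000; (r_i+r_j)·cross = 20.5·-9.5000 = -194.7500
edge 4: (11.5,1.5)→(19,21)  cross = 11.5·21 − 19·1.5 = 213.0000; (r_i+r_j)·cross = 30.5·213.0000 = 6496.5000
edge 5: (19,21)→(13.5,39)  cross = 19·39 − 13.5·21 = 457.5000; (r_i+r_j)·cross = 32.5·457.5000 = 14868.7500
edge 6: (13.5,39)→(0.5,37)  cross = 13.5·37 − 0.5·39 = 480.0000; (r_i+r_j)·cross = 14·480.0000 = 6720.0000
Σcross = 920.2500 → A = |Σcross|/2 = 460.1250 mm²
Σ(r_i+r_j)·cross = 26212.8750 → first moment M = |Σ|/6 = 4368.8125
R_c = M/A = 4368.8125/460.1250 = 9.4948 mm
θ = 303° = 5.288348 rad
V = θ·R_c·A = 5.288348·9.4948·460.1250 = 23103.799 mm³

Volume = 23103.799 mm³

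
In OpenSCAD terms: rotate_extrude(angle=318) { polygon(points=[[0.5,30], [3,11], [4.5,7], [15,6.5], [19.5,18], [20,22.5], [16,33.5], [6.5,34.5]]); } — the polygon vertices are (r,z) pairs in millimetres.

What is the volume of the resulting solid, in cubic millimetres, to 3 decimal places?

Volume = 24042.312 mm³

Profile (r,z), 8 vertices: (0.5,30) (3,11) (4.5,7) (15,6.5) (19.5,18) (20,22.5) (16,33.5) (6.5,34.5)
edge 0: (0.5,30)→(3,11)  cross = 0.5·11 − 3·30 = -84.5000; (r_i+r_j)·cross = 3.5·-84.5000 = -295.7500
edge 1: (3,11)→(4.5,7)  cross = 3·7 − 4.5·11 = -28.5000; (r_i+r_j)·cross = 7.5·-28.5000 = -213.7500
edge 2: (4.5,7)→(15,6.5)  cross = 4.5·6.5 − 15·7 = -75.7500; (r_i+r_j)·cross = 19.5·-75.7500 = -1477.1250
edge 3: (15,6.5)→(19.5,18)  cross = 15·18 − 19.5·6.5 = 143.2500; (r_i+r_j)·cross = 34.5·143.2500 = 4942.1250
edge 4: (19.5,18)→(20,22.5)  cross = 19.5·22.5 − 20·18 = 78.7500; (r_i+r_j)·cross = 39.5·78.7500 = 3110.6250
edge 5: (20,22.5)→(16,33.5)  cross = 20·33.5 − 16·22.5 = 310.0000; (r_i+r_j)·cross = 36·310.0000 = 11160.0000
edge 6: (16,33.5)→(6.5,34.5)  cross = 16·34.5 − 6.5·33.5 = 334.2500; (r_i+r_j)·cross = 22.5·334.2500 = 7520.6250
edge 7: (6.5,34.5)→(0.5,30)  cross = 6.5·30 − 0.5·34.5 = 177.7500; (r_i+r_j)·cross = 7·177.7500 = 1244.2500
Σcross = 855.2500 → A = |Σcross|/2 = 427.6250 mm²
Σ(r_i+r_j)·cross = 25991.0000 → first moment M = |Σ|/6 = 4331.8333
R_c = M/A = 4331.8333/427.6250 = 10.1300 mm
θ = 318° = 5.550147 rad
V = θ·R_c·A = 5.550147·10.1300·427.6250 = 24042.312 mm³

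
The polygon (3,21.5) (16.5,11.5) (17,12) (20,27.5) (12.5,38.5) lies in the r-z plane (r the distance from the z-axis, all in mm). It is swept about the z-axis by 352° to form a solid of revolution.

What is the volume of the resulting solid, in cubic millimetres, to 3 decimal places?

Profile (r,z), 5 vertices: (3,21.5) (16.5,11.5) (17,12) (20,27.5) (12.5,38.5)
edge 0: (3,21.5)→(16.5,11.5)  cross = 3·11.5 − 16.5·21.5 = -320.2500; (r_i+r_j)·cross = 19.5·-320.2500 = -6244.8750
edge 1: (16.5,11.5)→(17,12)  cross = 16.5·12 − 17·11.5 = 2.5000; (r_i+r_j)·cross = 33.5·2.5000 = 83.7500
edge 2: (17,12)→(20,27.5)  cross = 17·27.5 − 20·12 = 227.5000; (r_i+r_j)·cross = 37·227.5000 = 8417.5000
edge 3: (20,27.5)→(12.5,38.5)  cross = 20·38.5 − 12.5·27.5 = 426.2500; (r_i+r_j)·cross = 32.5·426.2500 = 13853.1250
edge 4: (12.5,38.5)→(3,21.5)  cross = 12.5·21.5 − 3·38.5 = 153.2500; (r_i+r_j)·cross = 15.5·153.2500 = 2375.3750
Σcross = 489.2500 → A = |Σcross|/2 = 244.6250 mm²
Σ(r_i+r_j)·cross = 18484.8750 → first moment M = |Σ|/6 = 3080.8125
R_c = M/A = 3080.8125/244.6250 = 12.5940 mm
θ = 352° = 6.143559 rad
V = θ·R_c·A = 6.143559·12.5940·244.6250 = 18927.153 mm³

Volume = 18927.153 mm³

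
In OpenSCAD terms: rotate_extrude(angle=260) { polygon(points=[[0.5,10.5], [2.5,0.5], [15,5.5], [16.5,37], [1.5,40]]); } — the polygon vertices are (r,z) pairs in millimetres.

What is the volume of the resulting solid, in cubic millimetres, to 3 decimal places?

Profile (r,z), 5 vertices: (0.5,10.5) (2.5,0.5) (15,5.5) (16.5,37) (1.5,40)
edge 0: (0.5,10.5)→(2.5,0.5)  cross = 0.5·0.5 − 2.5·10.5 = -26.0000; (r_i+r_j)·cross = 3·-26.0000 = -78.0000
edge 1: (2.5,0.5)→(15,5.5)  cross = 2.5·5.5 − 15·0.5 = 6.2500; (r_i+r_j)·cross = 17.5·6.2500 = 109.3750
edge 2: (15,5.5)→(16.5,37)  cross = 15·37 − 16.5·5.5 = 464.2500; (r_i+r_j)·cross = 31.5·464.2500 = 14623.8750
edge 3: (16.5,37)→(1.5,40)  cross = 16.5·40 − 1.5·37 = 604.5000; (r_i+r_j)·cross = 18·604.5000 = 10881.0000
edge 4: (1.5,40)→(0.5,10.5)  cross = 1.5·10.5 − 0.5·40 = -4.2500; (r_i+r_j)·cross = 2·-4.2500 = -8.5000
Σcross = 1044.7500 → A = |Σcross|/2 = 522.3750 mm²
Σ(r_i+r_j)·cross = 25527.7500 → first moment M = |Σ|/6 = 4254.6250
R_c = M/A = 4254.6250/522.3750 = 8.1448 mm
θ = 260° = 4.537856 rad
V = θ·R_c·A = 4.537856·8.1448·522.3750 = 19306.876 mm³

Volume = 19306.876 mm³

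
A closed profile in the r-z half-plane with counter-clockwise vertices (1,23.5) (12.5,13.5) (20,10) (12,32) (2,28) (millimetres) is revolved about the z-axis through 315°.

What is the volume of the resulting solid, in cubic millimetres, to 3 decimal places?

Volume = 11003.936 mm³

Profile (r,z), 5 vertices: (1,23.5) (12.5,13.5) (20,10) (12,32) (2,28)
edge 0: (1,23.5)→(12.5,13.5)  cross = 1·13.5 − 12.5·23.5 = -280.2500; (r_i+r_j)·cross = 13.5·-280.2500 = -3783.3750
edge 1: (12.5,13.5)→(20,10)  cross = 12.5·10 − 20·13.5 = -145.0000; (r_i+r_j)·cross = 32.5·-145.0000 = -4712.5000
edge 2: (20,10)→(12,32)  cross = 20·32 − 12·10 = 520.0000; (r_i+r_j)·cross = 32·520.0000 = 16640.0000
edge 3: (12,32)→(2,28)  cross = 12·28 − 2·32 = 272.0000; (r_i+r_j)·cross = 14·272.0000 = 3808.0000
edge 4: (2,28)→(1,23.5)  cross = 2·23.5 − 1·28 = 19.0000; (r_i+r_j)·cross = 3·19.0000 = 57.0000
Σcross = 385.7500 → A = |Σcross|/2 = 192.8750 mm²
Σ(r_i+r_j)·cross = 12009.1250 → first moment M = |Σ|/6 = 2001.5208
R_c = M/A = 2001.5208/192.8750 = 10.3773 mm
θ = 315° = 5.497787 rad
V = θ·R_c·A = 5.497787·10.3773·192.8750 = 11003.936 mm³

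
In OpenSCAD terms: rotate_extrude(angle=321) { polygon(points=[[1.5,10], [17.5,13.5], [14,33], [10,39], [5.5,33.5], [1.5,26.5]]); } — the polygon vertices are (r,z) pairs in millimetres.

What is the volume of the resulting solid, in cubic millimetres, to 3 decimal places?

Volume = 15821.013 mm³

Profile (r,z), 6 vertices: (1.5,10) (17.5,13.5) (14,33) (10,39) (5.5,33.5) (1.5,26.5)
edge 0: (1.5,10)→(17.5,13.5)  cross = 1.5·13.5 − 17.5·10 = -154.7500; (r_i+r_j)·cross = 19·-154.7500 = -2940.2500
edge 1: (17.5,13.5)→(14,33)  cross = 17.5·33 − 14·13.5 = 388.5000; (r_i+r_j)·cross = 31.5·388.5000 = 12237.7500
edge 2: (14,33)→(10,39)  cross = 14·39 − 10·33 = 216.0000; (r_i+r_j)·cross = 24·216.0000 = 5184.0000
edge 3: (10,39)→(5.5,33.5)  cross = 10·33.5 − 5.5·39 = 120.5000; (r_i+r_j)·cross = 15.5·120.5000 = 1867.7500
edge 4: (5.5,33.5)→(1.5,26.5)  cross = 5.5·26.5 − 1.5·33.5 = 95.5000; (r_i+r_j)·cross = 7·95.5000 = 668.5000
edge 5: (1.5,26.5)→(1.5,10)  cross = 1.5·10 − 1.5·26.5 = -24.7500; (r_i+r_j)·cross = 3·-24.7500 = -74.2500
Σcross = 641.0000 → A = |Σcross|/2 = 320.5000 mm²
Σ(r_i+r_j)·cross = 16943.5000 → first moment M = |Σ|/6 = 2823.9167
R_c = M/A = 2823.9167/320.5000 = 8.8110 mm
θ = 321° = 5.602507 rad
V = θ·R_c·A = 5.602507·8.8110·320.5000 = 15821.013 mm³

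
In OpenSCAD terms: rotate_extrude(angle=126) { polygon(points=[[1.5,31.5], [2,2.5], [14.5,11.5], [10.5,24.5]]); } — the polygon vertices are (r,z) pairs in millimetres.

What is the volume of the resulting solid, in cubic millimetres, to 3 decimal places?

Volume = 3285.661 mm³

Profile (r,z), 4 vertices: (1.5,31.5) (2,2.5) (14.5,11.5) (10.5,24.5)
edge 0: (1.5,31.5)→(2,2.5)  cross = 1.5·2.5 − 2·31.5 = -59.2500; (r_i+r_j)·cross = 3.5·-59.2500 = -207.3750
edge 1: (2,2.5)→(14.5,11.5)  cross = 2·11.5 − 14.5·2.5 = -13.2500; (r_i+r_j)·cross = 16.5·-13.2500 = -218.6250
edge 2: (14.5,11.5)→(10.5,24.5)  cross = 14.5·24.5 − 10.5·11.5 = 234.5000; (r_i+r_j)·cross = 25·234.5000 = 5862.5000
edge 3: (10.5,24.5)→(1.5,31.5)  cross = 10.5·31.5 − 1.5·24.5 = 294.0000; (r_i+r_j)·cross = 12·294.0000 = 3528.0000
Σcross = 456.0000 → A = |Σcross|/2 = 228.0000 mm²
Σ(r_i+r_j)·cross = 8964.5000 → first moment M = |Σ|/6 = 1494.0833
R_c = M/A = 1494.0833/228.0000 = 6.5530 mm
θ = 126° = 2.199115 rad
V = θ·R_c·A = 2.199115·6.5530·228.0000 = 3285.661 mm³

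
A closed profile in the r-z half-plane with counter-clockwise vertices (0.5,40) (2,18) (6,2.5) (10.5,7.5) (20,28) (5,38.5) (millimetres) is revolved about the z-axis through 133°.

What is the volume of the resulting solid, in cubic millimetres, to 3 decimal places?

Profile (r,z), 6 vertices: (0.5,40) (2,18) (6,2.5) (10.5,7.5) (20,28) (5,38.5)
edge 0: (0.5,40)→(2,18)  cross = 0.5·18 − 2·40 = -71.0000; (r_i+r_j)·cross = 2.5·-71.0000 = -177.5000
edge 1: (2,18)→(6,2.5)  cross = 2·2.5 − 6·18 = -103.0000; (r_i+r_j)·cross = 8·-103.0000 = -824.0000
edge 2: (6,2.5)→(10.5,7.5)  cross = 6·7.5 − 10.5·2.5 = 18.7500; (r_i+r_j)·cross = 16.5·18.7500 = 309.3750
edge 3: (10.5,7.5)→(20,28)  cross = 10.5·28 − 20·7.5 = 144.0000; (r_i+r_j)·cross = 30.5·144.0000 = 4392.0000
edge 4: (20,28)→(5,38.5)  cross = 20·38.5 − 5·28 = 630.0000; (r_i+r_j)·cross = 25·630.0000 = 15750.0000
edge 5: (5,38.5)→(0.5,40)  cross = 5·40 − 0.5·38.5 = 180.7500; (r_i+r_j)·cross = 5.5·180.7500 = 994.1250
Σcross = 799.5000 → A = |Σcross|/2 = 399.7500 mm²
Σ(r_i+r_j)·cross = 20444.0000 → first moment M = |Σ|/6 = 3407.3333
R_c = M/A = 3407.3333/399.7500 = 8.5237 mm
θ = 133° = 2.321288 rad
V = θ·R_c·A = 2.321288·8.5237·399.7500 = 7909.402 mm³

Volume = 7909.402 mm³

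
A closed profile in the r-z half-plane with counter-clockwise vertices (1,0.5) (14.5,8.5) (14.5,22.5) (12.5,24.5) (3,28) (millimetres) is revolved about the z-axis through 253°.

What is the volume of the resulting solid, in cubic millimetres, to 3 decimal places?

Profile (r,z), 5 vertices: (1,0.5) (14.5,8.5) (14.5,22.5) (12.5,24.5) (3,28)
edge 0: (1,0.5)→(14.5,8.5)  cross = 1·8.5 − 14.5·0.5 = 1.2500; (r_i+r_j)·cross = 15.5·1.2500 = 19.3750
edge 1: (14.5,8.5)→(14.5,22.5)  cross = 14.5·22.5 − 14.5·8.5 = 203.0000; (r_i+r_j)·cross = 29·203.0000 = 5887.0000
edge 2: (14.5,22.5)→(12.5,24.5)  cross = 14.5·24.5 − 12.5·22.5 = 74.0000; (r_i+r_j)·cross = 27·74.0000 = 1998.0000
edge 3: (12.5,24.5)→(3,28)  cross = 12.5·28 − 3·24.5 = 276.5000; (r_i+r_j)·cross = 15.5·276.5000 = 4285.7500
edge 4: (3,28)→(1,0.5)  cross = 3·0.5 − 1·28 = -26.5000; (r_i+r_j)·cross = 4·-26.5000 = -106.0000
Σcross = 528.2500 → A = |Σcross|/2 = 264.1250 mm²
Σ(r_i+r_j)·cross = 12084.1250 → first moment M = |Σ|/6 = 2014.0208
R_c = M/A = 2014.0208/264.1250 = 7.6253 mm
θ = 253° = 4.415683 rad
V = θ·R_c·A = 4.415683·7.6253·264.1250 = 8893.278 mm³

Volume = 8893.278 mm³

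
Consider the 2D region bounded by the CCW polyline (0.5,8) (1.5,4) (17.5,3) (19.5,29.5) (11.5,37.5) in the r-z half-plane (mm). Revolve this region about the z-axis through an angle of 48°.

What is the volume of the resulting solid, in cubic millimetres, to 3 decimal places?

Profile (r,z), 5 vertices: (0.5,8) (1.5,4) (17.5,3) (19.5,29.5) (11.5,37.5)
edge 0: (0.5,8)→(1.5,4)  cross = 0.5·4 − 1.5·8 = -10.0000; (r_i+r_j)·cross = 2·-10.0000 = -20.0000
edge 1: (1.5,4)→(17.5,3)  cross = 1.5·3 − 17.5·4 = -65.5000; (r_i+r_j)·cross = 19·-65.5000 = -1244.5000
edge 2: (17.5,3)→(19.5,29.5)  cross = 17.5·29.5 − 19.5·3 = 457.7500; (r_i+r_j)·cross = 37·457.7500 = 16936.7500
edge 3: (19.5,29.5)→(11.5,37.5)  cross = 19.5·37.5 − 11.5·29.5 = 392.0000; (r_i+r_j)·cross = 31·392.0000 = 12152.0000
edge 4: (11.5,37.5)→(0.5,8)  cross = 11.5·8 − 0.5·37.5 = 73.2500; (r_i+r_j)·cross = 12·73.2500 = 879.0000
Σcross = 847.5000 → A = |Σcross|/2 = 423.7500 mm²
Σ(r_i+r_j)·cross = 28703.2500 → first moment M = |Σ|/6 = 4783.8750
R_c = M/A = 4783.8750/423.7500 = 11.2894 mm
θ = 48° = 0.837758 rad
V = θ·R_c·A = 0.837758·11.2894·423.7500 = 4007.730 mm³

Volume = 4007.730 mm³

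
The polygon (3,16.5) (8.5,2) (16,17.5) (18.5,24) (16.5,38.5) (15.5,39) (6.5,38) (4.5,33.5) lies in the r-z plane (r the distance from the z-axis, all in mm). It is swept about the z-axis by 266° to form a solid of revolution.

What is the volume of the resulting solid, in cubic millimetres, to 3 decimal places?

Profile (r,z), 8 vertices: (3,16.5) (8.5,2) (16,17.5) (18.5,24) (16.5,38.5) (15.5,39) (6.5,38) (4.5,33.5)
edge 0: (3,16.5)→(8.5,2)  cross = 3·2 − 8.5·16.5 = -134.2500; (r_i+r_j)·cross = 11.5·-134.2500 = -1543.8750
edge 1: (8.5,2)→(16,17.5)  cross = 8.5·17.5 − 16·2 = 116.7500; (r_i+r_j)·cross = 24.5·116.7500 = 2860.3750
edge 2: (16,17.5)→(18.5,24)  cross = 16·24 − 18.5·17.5 = 60.2500; (r_i+r_j)·cross = 34.5·60.2500 = 2078.6250
edge 3: (18.5,24)→(16.5,38.5)  cross = 18.5·38.5 − 16.5·24 = 316.2500; (r_i+r_j)·cross = 35·316.2500 = 11068.7500
edge 4: (16.5,38.5)→(15.5,39)  cross = 16.5·39 − 15.5·38.5 = 46.7500; (r_i+r_j)·cross = 32·46.7500 = 1496.0000
edge 5: (15.5,39)→(6.5,38)  cross = 15.5·38 − 6.5·39 = 335.5000; (r_i+r_j)·cross = 22·335.5000 = 7381.0000
edge 6: (6.5,38)→(4.5,33.5)  cross = 6.5·33.5 − 4.5·38 = 46.7500; (r_i+r_j)·cross = 11·46.7500 = 514.2500
edge 7: (4.5,33.5)→(3,16.5)  cross = 4.5·16.5 − 3·33.5 = -26.2500; (r_i+r_j)·cross = 7.5·-26.2500 = -196.8750
Σcross = 761.7500 → A = |Σcross|/2 = 380.8750 mm²
Σ(r_i+r_j)·cross = 23658.2500 → first moment M = |Σ|/6 = 3943.0417
R_c = M/A = 3943.0417/380.8750 = 10.3526 mm
θ = 266° = 4.642576 rad
V = θ·R_c·A = 4.642576·10.3526·380.8750 = 18305.870 mm³

Volume = 18305.870 mm³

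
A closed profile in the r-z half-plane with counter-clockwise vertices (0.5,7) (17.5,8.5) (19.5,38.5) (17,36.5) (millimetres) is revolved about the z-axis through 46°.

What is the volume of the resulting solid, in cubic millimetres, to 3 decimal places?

Volume = 2745.785 mm³

Profile (r,z), 4 vertices: (0.5,7) (17.5,8.5) (19.5,38.5) (17,36.5)
edge 0: (0.5,7)→(17.5,8.5)  cross = 0.5·8.5 − 17.5·7 = -118.2500; (r_i+r_j)·cross = 18·-118.2500 = -2128.5000
edge 1: (17.5,8.5)→(19.5,38.5)  cross = 17.5·38.5 − 19.5·8.5 = 508.0000; (r_i+r_j)·cross = 37·508.0000 = 18796.0000
edge 2: (19.5,38.5)→(17,36.5)  cross = 19.5·36.5 − 17·38.5 = 57.2500; (r_i+r_j)·cross = 36.5·57.2500 = 2089.6250
edge 3: (17,36.5)→(0.5,7)  cross = 17·7 − 0.5·36.5 = 100.7500; (r_i+r_j)·cross = 17.5·100.7500 = 1763.1250
Σcross = 547.7500 → A = |Σcross|/2 = 273.8750 mm²
Σ(r_i+r_j)·cross = 20520.2500 → first moment M = |Σ|/6 = 3420.0417
R_c = M/A = 3420.0417/273.8750 = 12.4876 mm
θ = 46° = 0.802851 rad
V = θ·R_c·A = 0.802851·12.4876·273.8750 = 2745.785 mm³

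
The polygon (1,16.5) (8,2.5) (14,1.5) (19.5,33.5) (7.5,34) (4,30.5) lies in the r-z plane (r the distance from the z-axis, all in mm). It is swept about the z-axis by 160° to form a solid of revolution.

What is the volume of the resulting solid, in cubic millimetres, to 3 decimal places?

Profile (r,z), 6 vertices: (1,16.5) (8,2.5) (14,1.5) (19.5,33.5) (7.5,34) (4,30.5)
edge 0: (1,16.5)→(8,2.5)  cross = 1·2.5 − 8·16.5 = -129.5000; (r_i+r_j)·cross = 9·-129.5000 = -1165.5000
edge 1: (8,2.5)→(14,1.5)  cross = 8·1.5 − 14·2.5 = -23.0000; (r_i+r_j)·cross = 22·-23.0000 = -506.0000
edge 2: (14,1.5)→(19.5,33.5)  cross = 14·33.5 − 19.5·1.5 = 439.7500; (r_i+r_j)·cross = 33.5·439.7500 = 14731.6250
edge 3: (19.5,33.5)→(7.5,34)  cross = 19.5·34 − 7.5·33.5 = 411.7500; (r_i+r_j)·cross = 27·411.7500 = 11117.2500
edge 4: (7.5,34)→(4,30.5)  cross = 7.5·30.5 − 4·34 = 92.7500; (r_i+r_j)·cross = 11.5·92.7500 = 1066.6250
edge 5: (4,30.5)→(1,16.5)  cross = 4·16.5 − 1·30.5 = 35.5000; (r_i+r_j)·cross = 5·35.5000 = 177.5000
Σcross = 827.2500 → A = |Σcross|/2 = 413.6250 mm²
Σ(r_i+r_j)·cross = 25421.5000 → first moment M = |Σ|/6 = 4236.9167
R_c = M/A = 4236.9167/413.6250 = 10.2434 mm
θ = 160° = 2.792527 rad
V = θ·R_c·A = 2.792527·10.2434·413.6250 = 11831.703 mm³

Volume = 11831.703 mm³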